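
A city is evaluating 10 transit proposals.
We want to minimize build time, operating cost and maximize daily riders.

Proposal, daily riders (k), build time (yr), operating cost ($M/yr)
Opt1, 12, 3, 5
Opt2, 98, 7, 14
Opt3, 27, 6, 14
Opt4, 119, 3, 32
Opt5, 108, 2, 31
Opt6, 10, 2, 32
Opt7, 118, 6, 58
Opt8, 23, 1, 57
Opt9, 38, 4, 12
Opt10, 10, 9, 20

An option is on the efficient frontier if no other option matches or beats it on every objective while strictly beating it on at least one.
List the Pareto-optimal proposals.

Opt1: not dominated (best operating cost).
Opt2: not dominated.
Opt3: dominated by Opt9 (daily riders 38≥27, build time 4≤6, operating cost 12≤14).
Opt4: not dominated (best daily riders).
Opt5: not dominated.
Opt6: dominated by Opt5 (daily riders 108≥10, build time 2≤2, operating cost 31≤32).
Opt7: dominated by Opt4 (daily riders 119≥118, build time 3≤6, operating cost 32≤58).
Opt8: not dominated (best build time).
Opt9: not dominated.
Opt10: dominated by Opt1 (daily riders 12≥10, build time 3≤9, operating cost 5≤20).

Opt1, Opt2, Opt4, Opt5, Opt8, Opt9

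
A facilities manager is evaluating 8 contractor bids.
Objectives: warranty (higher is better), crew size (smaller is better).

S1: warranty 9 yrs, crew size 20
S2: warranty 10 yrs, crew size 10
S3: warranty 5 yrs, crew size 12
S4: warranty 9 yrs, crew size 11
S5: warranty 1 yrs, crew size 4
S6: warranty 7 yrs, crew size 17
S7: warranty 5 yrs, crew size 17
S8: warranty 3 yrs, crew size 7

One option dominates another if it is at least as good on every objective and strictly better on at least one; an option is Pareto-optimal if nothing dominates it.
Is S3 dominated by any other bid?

S2 vs S3: warranty 10≥5, crew size 10≤12 — S2 is at least as good on every objective and strictly better on at least one, so S2 dominates S3.

Yes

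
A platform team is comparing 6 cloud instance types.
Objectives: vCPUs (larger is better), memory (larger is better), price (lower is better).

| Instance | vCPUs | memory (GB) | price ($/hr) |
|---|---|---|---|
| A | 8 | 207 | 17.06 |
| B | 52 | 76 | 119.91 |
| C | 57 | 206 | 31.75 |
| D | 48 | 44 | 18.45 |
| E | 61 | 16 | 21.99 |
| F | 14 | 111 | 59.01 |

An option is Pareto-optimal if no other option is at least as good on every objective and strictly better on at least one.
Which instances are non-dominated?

A, C, D, E

A: not dominated (best memory).
B: dominated by C (vCPUs 57≥52, memory 206≥76, price 31.75≤119.91).
C: not dominated.
D: not dominated.
E: not dominated (best vCPUs).
F: dominated by C (vCPUs 57≥14, memory 206≥111, price 31.75≤59.01).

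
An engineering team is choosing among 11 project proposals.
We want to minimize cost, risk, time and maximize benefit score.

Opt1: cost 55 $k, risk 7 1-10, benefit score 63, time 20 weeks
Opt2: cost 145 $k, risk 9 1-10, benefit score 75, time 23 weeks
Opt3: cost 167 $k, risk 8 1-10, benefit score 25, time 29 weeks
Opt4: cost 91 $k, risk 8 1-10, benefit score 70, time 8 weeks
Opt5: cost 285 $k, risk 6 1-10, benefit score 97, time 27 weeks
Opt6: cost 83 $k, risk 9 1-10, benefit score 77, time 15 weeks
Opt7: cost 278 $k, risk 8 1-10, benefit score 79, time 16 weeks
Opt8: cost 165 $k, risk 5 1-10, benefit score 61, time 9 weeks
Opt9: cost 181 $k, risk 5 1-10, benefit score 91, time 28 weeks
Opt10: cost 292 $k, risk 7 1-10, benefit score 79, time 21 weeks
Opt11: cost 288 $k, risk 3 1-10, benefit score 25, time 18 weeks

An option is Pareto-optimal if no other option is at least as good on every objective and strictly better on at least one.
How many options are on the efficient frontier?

Opt1: not dominated (best cost).
Opt2: dominated by Opt6 (cost 83≤145, risk 9≤9, benefit score 77≥75, time 15≤23).
Opt3: dominated by Opt1 (cost 55≤167, risk 7≤8, benefit score 63≥25, time 20≤29).
Opt4: not dominated (best time).
Opt5: not dominated (best benefit score).
Opt6: not dominated.
Opt7: not dominated.
Opt8: not dominated.
Opt9: not dominated.
Opt10: not dominated.
Opt11: not dominated (best risk).
Pareto-optimal: Opt1, Opt4, Opt5, Opt6, Opt7, Opt8, Opt9, Opt10, Opt11 → 9.

9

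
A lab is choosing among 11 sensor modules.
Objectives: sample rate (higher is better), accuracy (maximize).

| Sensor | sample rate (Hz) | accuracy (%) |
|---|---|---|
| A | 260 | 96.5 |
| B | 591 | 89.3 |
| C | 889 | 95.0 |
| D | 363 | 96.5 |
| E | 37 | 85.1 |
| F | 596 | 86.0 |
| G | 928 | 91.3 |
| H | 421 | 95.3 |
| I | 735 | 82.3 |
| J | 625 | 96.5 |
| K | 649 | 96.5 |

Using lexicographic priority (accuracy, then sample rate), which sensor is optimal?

K

First maximize accuracy: best is 96.5, kept {A, D, J, K}.
Then maximize sample rate: best is 649, kept {K}.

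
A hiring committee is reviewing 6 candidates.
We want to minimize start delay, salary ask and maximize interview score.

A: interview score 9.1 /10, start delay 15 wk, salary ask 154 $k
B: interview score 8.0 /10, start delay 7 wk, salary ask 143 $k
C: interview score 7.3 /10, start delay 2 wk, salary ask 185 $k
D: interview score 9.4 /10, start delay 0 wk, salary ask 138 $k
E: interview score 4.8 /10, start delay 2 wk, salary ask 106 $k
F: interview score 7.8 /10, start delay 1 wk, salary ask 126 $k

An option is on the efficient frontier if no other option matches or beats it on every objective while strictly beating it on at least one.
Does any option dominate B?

Yes

D vs B: interview score 9.4≥8.0, start delay 0≤7, salary ask 138≤143 — D is at least as good on every objective and strictly better on at least one, so D dominates B.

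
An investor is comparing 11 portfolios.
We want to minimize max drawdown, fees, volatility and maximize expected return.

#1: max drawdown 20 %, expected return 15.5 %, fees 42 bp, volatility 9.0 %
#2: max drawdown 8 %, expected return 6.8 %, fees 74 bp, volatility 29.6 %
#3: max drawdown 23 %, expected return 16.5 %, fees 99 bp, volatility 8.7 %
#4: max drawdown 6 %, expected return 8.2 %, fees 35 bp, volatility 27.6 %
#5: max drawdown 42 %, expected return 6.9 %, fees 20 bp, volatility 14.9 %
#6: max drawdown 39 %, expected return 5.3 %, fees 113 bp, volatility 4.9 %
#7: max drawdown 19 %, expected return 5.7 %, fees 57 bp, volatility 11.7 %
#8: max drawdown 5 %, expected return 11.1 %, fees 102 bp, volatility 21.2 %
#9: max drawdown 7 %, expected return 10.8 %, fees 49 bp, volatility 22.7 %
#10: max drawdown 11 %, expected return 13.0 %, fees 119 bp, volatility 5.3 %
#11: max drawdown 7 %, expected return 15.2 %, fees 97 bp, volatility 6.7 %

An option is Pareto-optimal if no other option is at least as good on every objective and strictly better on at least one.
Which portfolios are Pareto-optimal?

#1: not dominated.
#2: dominated by #4 (max drawdown 6≤8, expected return 8.2≥6.8, fees 35≤74, volatility 27.6≤29.6).
#3: not dominated (best expected return).
#4: not dominated.
#5: not dominated (best fees).
#6: not dominated (best volatility).
#7: not dominated.
#8: not dominated (best max drawdown).
#9: not dominated.
#10: not dominated.
#11: not dominated.

#1, #3, #4, #5, #6, #7, #8, #9, #10, #11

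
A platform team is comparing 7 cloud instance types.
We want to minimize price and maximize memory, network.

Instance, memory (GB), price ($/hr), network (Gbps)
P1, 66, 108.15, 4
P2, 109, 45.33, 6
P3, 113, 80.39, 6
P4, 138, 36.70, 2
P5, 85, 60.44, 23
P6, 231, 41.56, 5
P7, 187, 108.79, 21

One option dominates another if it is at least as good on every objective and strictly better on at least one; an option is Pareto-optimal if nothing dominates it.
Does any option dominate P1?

P2 vs P1: memory 109≥66, price 45.33≤108.15, network 6≥4 — P2 is at least as good on every objective and strictly better on at least one, so P2 dominates P1.

Yes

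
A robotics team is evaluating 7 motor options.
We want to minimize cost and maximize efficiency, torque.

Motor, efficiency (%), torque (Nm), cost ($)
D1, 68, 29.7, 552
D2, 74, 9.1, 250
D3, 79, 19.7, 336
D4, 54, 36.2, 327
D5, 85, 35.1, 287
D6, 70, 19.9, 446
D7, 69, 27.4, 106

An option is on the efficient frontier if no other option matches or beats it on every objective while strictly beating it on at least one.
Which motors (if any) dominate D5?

D1: worse on efficiency (68 vs 85).
D2: worse on efficiency (74 vs 85).
D3: worse on efficiency (79 vs 85).
D4: worse on efficiency (54 vs 85).
D6: worse on efficiency (70 vs 85).
D7: worse on efficiency (69 vs 85).
No option dominates D5.

none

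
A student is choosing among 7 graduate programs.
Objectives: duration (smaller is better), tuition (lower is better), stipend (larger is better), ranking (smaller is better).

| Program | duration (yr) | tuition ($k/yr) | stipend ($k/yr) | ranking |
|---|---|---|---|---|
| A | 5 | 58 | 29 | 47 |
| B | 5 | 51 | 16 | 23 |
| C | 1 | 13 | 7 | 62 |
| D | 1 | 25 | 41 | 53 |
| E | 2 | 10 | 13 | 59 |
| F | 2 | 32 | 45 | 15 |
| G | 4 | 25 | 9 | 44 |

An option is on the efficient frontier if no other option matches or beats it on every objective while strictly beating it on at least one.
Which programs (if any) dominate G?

A: worse on duration (5 vs 4).
B: worse on duration (5 vs 4).
C: worse on stipend (7 vs 9).
D: worse on ranking (53 vs 44).
E: worse on ranking (59 vs 44).
F: worse on tuition (32 vs 25).
No option dominates G.

none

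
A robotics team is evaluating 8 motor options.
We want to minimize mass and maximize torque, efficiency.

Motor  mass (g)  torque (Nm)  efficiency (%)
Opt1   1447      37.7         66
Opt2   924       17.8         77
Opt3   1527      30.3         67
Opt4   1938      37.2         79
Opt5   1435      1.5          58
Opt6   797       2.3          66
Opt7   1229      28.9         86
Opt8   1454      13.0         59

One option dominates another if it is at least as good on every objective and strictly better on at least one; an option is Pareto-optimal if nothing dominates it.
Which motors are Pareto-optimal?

Opt1, Opt2, Opt3, Opt4, Opt6, Opt7

Opt1: not dominated (best torque).
Opt2: not dominated.
Opt3: not dominated.
Opt4: not dominated.
Opt5: dominated by Opt2 (mass 924≤1435, torque 17.8≥1.5, efficiency 77≥58).
Opt6: not dominated (best mass).
Opt7: not dominated (best efficiency).
Opt8: dominated by Opt1 (mass 1447≤1454, torque 37.7≥13.0, efficiency 66≥59).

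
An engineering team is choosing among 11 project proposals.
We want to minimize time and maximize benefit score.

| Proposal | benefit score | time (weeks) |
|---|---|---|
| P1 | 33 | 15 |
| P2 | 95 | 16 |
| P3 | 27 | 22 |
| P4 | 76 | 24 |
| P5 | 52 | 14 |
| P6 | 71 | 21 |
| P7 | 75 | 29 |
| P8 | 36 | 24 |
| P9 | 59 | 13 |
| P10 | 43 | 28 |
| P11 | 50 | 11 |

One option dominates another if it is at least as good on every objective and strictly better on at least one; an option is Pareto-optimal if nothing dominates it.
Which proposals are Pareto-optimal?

P1: dominated by P5 (benefit score 52≥33, time 14≤15).
P2: not dominated (best benefit score).
P3: dominated by P1 (benefit score 33≥27, time 15≤22).
P4: dominated by P2 (benefit score 95≥76, time 16≤24).
P5: dominated by P9 (benefit score 59≥52, time 13≤14).
P6: dominated by P2 (benefit score 95≥71, time 16≤21).
P7: dominated by P2 (benefit score 95≥75, time 16≤29).
P8: dominated by P2 (benefit score 95≥36, time 16≤24).
P9: not dominated.
P10: dominated by P2 (benefit score 95≥43, time 16≤28).
P11: not dominated (best time).

P2, P9, P11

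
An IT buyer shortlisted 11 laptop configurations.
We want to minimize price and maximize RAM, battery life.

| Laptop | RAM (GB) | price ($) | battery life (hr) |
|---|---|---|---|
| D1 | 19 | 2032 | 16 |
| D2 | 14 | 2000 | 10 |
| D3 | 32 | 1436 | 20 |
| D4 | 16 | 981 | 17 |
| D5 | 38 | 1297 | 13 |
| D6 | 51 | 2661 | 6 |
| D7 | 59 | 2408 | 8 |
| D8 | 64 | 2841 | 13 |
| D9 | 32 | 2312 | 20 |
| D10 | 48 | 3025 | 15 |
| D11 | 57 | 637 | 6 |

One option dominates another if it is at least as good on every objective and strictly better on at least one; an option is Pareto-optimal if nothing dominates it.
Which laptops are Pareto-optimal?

D1: dominated by D3 (RAM 32≥19, price 1436≤2032, battery life 20≥16).
D2: dominated by D3 (RAM 32≥14, price 1436≤2000, battery life 20≥10).
D3: not dominated.
D4: not dominated.
D5: not dominated.
D6: dominated by D7 (RAM 59≥51, price 2408≤2661, battery life 8≥6).
D7: not dominated.
D8: not dominated (best RAM).
D9: dominated by D3 (RAM 32≥32, price 1436≤2312, battery life 20≥20).
D10: not dominated.
D11: not dominated (best price).

D3, D4, D5, D7, D8, D10, D11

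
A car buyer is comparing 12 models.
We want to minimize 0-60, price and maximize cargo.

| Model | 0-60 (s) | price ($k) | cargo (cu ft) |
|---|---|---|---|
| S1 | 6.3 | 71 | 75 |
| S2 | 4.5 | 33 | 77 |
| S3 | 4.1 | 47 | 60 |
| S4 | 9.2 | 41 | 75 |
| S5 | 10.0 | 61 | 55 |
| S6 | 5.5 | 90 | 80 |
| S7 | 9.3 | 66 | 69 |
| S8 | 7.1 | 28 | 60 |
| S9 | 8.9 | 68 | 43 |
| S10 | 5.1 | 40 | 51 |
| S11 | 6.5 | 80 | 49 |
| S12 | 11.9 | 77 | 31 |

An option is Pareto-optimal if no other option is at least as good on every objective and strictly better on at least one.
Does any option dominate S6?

No

S1: worse on 0-60 (6.3 vs 5.5).
S2: worse on cargo (77 vs 80).
S3: worse on cargo (60 vs 80).
S4: worse on 0-60 (9.2 vs 5.5).
S5: worse on 0-60 (10.0 vs 5.5).
S7: worse on 0-60 (9.3 vs 5.5).
S8: worse on 0-60 (7.1 vs 5.5).
S9: worse on 0-60 (8.9 vs 5.5).
S10: worse on cargo (51 vs 80).
S11: worse on 0-60 (6.5 vs 5.5).
S12: worse on 0-60 (11.9 vs 5.5).
No option is at least as good as S6 on every objective and strictly better on one.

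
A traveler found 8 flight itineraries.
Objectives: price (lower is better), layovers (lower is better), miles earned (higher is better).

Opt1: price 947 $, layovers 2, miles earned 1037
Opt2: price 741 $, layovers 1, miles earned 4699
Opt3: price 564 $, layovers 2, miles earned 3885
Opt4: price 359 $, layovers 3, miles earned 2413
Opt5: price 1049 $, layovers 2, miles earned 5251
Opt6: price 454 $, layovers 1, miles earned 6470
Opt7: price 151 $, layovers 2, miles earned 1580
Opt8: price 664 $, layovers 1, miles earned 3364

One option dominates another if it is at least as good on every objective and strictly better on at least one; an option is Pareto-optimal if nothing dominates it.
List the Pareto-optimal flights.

Opt4, Opt6, Opt7

Opt1: dominated by Opt2 (price 741≤947, layovers 1≤2, miles earned 4699≥1037).
Opt2: dominated by Opt6 (price 454≤741, layovers 1≤1, miles earned 6470≥4699).
Opt3: dominated by Opt6 (price 454≤564, layovers 1≤2, miles earned 6470≥3885).
Opt4: not dominated.
Opt5: dominated by Opt6 (price 454≤1049, layovers 1≤2, miles earned 6470≥5251).
Opt6: not dominated (best miles earned).
Opt7: not dominated (best price).
Opt8: dominated by Opt6 (price 454≤664, layovers 1≤1, miles earned 6470≥3364).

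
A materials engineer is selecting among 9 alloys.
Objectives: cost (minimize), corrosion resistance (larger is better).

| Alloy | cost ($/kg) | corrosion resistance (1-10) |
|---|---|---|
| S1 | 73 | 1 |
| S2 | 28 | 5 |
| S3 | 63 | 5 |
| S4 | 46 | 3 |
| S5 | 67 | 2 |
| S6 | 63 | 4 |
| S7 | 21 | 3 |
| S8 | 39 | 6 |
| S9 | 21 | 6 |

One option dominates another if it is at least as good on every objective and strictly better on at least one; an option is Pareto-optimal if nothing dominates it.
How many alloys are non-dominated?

S1: dominated by S2 (cost 28≤73, corrosion resistance 5≥1).
S2: dominated by S9 (cost 21≤28, corrosion resistance 6≥5).
S3: dominated by S2 (cost 28≤63, corrosion resistance 5≥5).
S4: dominated by S2 (cost 28≤46, corrosion resistance 5≥3).
S5: dominated by S2 (cost 28≤67, corrosion resistance 5≥2).
S6: dominated by S2 (cost 28≤63, corrosion resistance 5≥4).
S7: dominated by S9 (cost 21≤21, corrosion resistance 6≥3).
S8: dominated by S9 (cost 21≤39, corrosion resistance 6≥6).
S9: not dominated.
Pareto-optimal: S9 → 1.

1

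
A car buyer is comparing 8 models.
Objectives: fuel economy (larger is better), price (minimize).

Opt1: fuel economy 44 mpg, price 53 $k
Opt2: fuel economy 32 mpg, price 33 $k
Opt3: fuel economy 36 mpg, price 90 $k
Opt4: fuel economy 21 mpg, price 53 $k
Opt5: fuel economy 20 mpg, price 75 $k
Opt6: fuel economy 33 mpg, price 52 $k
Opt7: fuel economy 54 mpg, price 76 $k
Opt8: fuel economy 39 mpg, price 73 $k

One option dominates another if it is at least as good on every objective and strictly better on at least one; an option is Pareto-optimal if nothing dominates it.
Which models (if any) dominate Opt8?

Opt1

Opt1: fuel economy 44≥39, price 53≤73 — dominates Opt8.
Others (Opt2, Opt3, Opt4, Opt5, Opt6, Opt7) are each worse than Opt8 on at least one objective.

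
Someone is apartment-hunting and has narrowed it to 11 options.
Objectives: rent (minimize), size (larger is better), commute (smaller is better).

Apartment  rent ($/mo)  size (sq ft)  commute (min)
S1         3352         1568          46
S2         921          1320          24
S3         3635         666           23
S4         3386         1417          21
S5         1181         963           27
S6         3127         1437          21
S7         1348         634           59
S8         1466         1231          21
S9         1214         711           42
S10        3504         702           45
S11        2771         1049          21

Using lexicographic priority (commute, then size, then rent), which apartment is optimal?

First minimize commute: best is 21, kept {S4, S6, S8, S11}.
Then maximize size: best is 1437, kept {S6}.

S6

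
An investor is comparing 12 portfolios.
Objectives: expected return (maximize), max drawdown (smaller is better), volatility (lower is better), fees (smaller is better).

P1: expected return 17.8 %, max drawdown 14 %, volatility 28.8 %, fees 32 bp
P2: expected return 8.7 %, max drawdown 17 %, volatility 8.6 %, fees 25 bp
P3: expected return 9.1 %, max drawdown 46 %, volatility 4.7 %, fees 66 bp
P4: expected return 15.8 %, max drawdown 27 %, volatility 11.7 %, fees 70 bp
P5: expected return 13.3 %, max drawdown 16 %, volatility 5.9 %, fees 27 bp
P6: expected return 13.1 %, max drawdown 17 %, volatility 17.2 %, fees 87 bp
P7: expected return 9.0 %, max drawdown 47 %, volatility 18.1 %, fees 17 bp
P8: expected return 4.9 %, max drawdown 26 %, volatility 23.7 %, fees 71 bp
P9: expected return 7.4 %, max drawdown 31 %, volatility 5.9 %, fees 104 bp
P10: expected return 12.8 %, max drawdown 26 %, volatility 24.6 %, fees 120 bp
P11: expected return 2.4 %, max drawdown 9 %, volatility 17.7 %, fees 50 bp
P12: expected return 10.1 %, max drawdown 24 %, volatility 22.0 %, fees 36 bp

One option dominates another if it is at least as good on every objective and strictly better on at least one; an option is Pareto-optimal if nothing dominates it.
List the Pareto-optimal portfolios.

P1, P2, P3, P4, P5, P7, P11

P1: not dominated (best expected return).
P2: not dominated.
P3: not dominated (best volatility).
P4: not dominated.
P5: not dominated.
P6: dominated by P5 (expected return 13.3≥13.1, max drawdown 16≤17, volatility 5.9≤17.2, fees 27≤87).
P7: not dominated (best fees).
P8: dominated by P2 (expected return 8.7≥4.9, max drawdown 17≤26, volatility 8.6≤23.7, fees 25≤71).
P9: dominated by P5 (expected return 13.3≥7.4, max drawdown 16≤31, volatility 5.9≤5.9, fees 27≤104).
P10: dominated by P5 (expected return 13.3≥12.8, max drawdown 16≤26, volatility 5.9≤24.6, fees 27≤120).
P11: not dominated (best max drawdown).
P12: dominated by P5 (expected return 13.3≥10.1, max drawdown 16≤24, volatility 5.9≤22.0, fees 27≤36).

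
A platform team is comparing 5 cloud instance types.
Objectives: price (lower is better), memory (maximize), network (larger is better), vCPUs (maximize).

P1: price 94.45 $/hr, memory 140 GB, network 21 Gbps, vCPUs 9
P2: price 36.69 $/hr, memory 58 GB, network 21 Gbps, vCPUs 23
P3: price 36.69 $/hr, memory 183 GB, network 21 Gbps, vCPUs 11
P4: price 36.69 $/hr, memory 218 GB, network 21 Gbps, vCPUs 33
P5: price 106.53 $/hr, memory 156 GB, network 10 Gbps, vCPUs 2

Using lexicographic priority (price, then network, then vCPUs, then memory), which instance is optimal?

First minimize price: best is 36.69, kept {P2, P3, P4}.
Then maximize network: best is 21, kept {P2, P3, P4}.
Then maximize vCPUs: best is 33, kept {P4}.

P4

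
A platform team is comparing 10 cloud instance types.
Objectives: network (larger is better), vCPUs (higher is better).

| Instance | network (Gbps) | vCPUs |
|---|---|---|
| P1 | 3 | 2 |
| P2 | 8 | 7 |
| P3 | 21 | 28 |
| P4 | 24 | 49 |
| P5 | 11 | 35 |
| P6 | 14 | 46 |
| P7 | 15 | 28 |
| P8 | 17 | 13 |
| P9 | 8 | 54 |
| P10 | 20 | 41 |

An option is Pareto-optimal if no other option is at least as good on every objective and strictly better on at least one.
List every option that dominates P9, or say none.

none

P1: worse on network (3 vs 8).
P2: worse on vCPUs (7 vs 54).
P3: worse on vCPUs (28 vs 54).
P4: worse on vCPUs (49 vs 54).
P5: worse on vCPUs (35 vs 54).
P6: worse on vCPUs (46 vs 54).
P7: worse on vCPUs (28 vs 54).
P8: worse on vCPUs (13 vs 54).
P10: worse on vCPUs (41 vs 54).
No option dominates P9.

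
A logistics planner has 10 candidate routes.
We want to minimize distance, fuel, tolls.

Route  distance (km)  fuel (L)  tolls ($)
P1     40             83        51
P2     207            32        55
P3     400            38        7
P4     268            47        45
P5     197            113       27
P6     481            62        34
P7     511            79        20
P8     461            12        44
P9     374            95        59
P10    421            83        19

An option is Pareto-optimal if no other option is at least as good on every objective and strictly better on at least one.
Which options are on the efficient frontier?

P1: not dominated (best distance).
P2: not dominated.
P3: not dominated (best tolls).
P4: not dominated.
P5: not dominated.
P6: dominated by P3 (distance 400≤481, fuel 38≤62, tolls 7≤34).
P7: dominated by P3 (distance 400≤511, fuel 38≤79, tolls 7≤20).
P8: not dominated (best fuel).
P9: dominated by P1 (distance 40≤374, fuel 83≤95, tolls 51≤59).
P10: dominated by P3 (distance 400≤421, fuel 38≤83, tolls 7≤19).

P1, P2, P3, P4, P5, P8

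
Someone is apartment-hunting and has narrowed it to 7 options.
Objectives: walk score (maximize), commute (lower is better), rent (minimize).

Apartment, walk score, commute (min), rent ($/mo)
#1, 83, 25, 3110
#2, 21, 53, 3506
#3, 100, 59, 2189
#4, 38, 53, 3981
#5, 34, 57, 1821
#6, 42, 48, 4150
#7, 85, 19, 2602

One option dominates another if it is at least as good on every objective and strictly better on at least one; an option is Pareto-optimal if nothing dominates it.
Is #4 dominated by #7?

Yes

#7 vs #4: walk score 85≥38, commute 19≤53, rent 2602≤3981 — #7 is at least as good on every objective with at least one strict improvement.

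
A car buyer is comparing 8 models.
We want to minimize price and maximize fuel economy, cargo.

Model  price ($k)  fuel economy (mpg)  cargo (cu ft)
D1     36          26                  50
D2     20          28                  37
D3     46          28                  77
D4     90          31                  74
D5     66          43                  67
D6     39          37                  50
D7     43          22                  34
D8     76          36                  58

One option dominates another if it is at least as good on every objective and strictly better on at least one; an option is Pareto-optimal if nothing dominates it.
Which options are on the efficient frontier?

D1: not dominated.
D2: not dominated (best price).
D3: not dominated (best cargo).
D4: not dominated.
D5: not dominated (best fuel economy).
D6: not dominated.
D7: dominated by D1 (price 36≤43, fuel economy 26≥22, cargo 50≥34).
D8: dominated by D5 (price 66≤76, fuel economy 43≥36, cargo 67≥58).

D1, D2, D3, D4, D5, D6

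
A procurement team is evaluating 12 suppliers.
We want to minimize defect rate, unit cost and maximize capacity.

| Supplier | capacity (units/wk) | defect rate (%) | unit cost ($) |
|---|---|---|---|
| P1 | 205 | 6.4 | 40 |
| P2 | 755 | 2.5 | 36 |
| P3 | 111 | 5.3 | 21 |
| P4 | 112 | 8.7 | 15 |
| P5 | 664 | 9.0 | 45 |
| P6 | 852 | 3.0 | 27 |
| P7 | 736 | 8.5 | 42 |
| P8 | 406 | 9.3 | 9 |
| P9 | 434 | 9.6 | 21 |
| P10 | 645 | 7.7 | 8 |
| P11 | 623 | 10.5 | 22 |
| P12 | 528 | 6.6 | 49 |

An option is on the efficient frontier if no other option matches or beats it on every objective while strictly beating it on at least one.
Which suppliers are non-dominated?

P2, P3, P6, P10

P1: dominated by P2 (capacity 755≥205, defect rate 2.5≤6.4, unit cost 36≤40).
P2: not dominated (best defect rate).
P3: not dominated.
P4: dominated by P10 (capacity 645≥112, defect rate 7.7≤8.7, unit cost 8≤15).
P5: dominated by P2 (capacity 755≥664, defect rate 2.5≤9.0, unit cost 36≤45).
P6: not dominated (best capacity).
P7: dominated by P2 (capacity 755≥736, defect rate 2.5≤8.5, unit cost 36≤42).
P8: dominated by P10 (capacity 645≥406, defect rate 7.7≤9.3, unit cost 8≤9).
P9: dominated by P10 (capacity 645≥434, defect rate 7.7≤9.6, unit cost 8≤21).
P10: not dominated (best unit cost).
P11: dominated by P10 (capacity 645≥623, defect rate 7.7≤10.5, unit cost 8≤22).
P12: dominated by P2 (capacity 755≥528, defect rate 2.5≤6.6, unit cost 36≤49).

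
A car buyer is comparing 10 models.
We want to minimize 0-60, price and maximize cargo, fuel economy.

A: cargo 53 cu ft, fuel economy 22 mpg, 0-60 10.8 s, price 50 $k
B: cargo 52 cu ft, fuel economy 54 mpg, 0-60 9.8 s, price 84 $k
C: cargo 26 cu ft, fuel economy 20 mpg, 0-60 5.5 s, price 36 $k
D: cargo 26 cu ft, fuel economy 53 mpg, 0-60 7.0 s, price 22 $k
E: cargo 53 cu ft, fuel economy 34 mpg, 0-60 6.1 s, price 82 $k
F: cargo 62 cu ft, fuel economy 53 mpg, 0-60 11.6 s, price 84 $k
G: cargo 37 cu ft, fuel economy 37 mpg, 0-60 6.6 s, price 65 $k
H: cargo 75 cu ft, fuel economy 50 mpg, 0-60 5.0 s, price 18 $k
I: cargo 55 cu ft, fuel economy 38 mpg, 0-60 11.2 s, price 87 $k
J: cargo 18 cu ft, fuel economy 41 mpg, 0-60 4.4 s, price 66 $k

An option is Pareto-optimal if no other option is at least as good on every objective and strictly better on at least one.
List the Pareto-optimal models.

B, D, F, H, J

A: dominated by H (cargo 75≥53, fuel economy 50≥22, 0-60 5.0≤10.8, price 18≤50).
B: not dominated (best fuel economy).
C: dominated by H (cargo 75≥26, fuel economy 50≥20, 0-60 5.0≤5.5, price 18≤36).
D: not dominated.
E: dominated by H (cargo 75≥53, fuel economy 50≥34, 0-60 5.0≤6.1, price 18≤82).
F: not dominated.
G: dominated by H (cargo 75≥37, fuel economy 50≥37, 0-60 5.0≤6.6, price 18≤65).
H: not dominated (best cargo).
I: dominated by H (cargo 75≥55, fuel economy 50≥38, 0-60 5.0≤11.2, price 18≤87).
J: not dominated (best 0-60).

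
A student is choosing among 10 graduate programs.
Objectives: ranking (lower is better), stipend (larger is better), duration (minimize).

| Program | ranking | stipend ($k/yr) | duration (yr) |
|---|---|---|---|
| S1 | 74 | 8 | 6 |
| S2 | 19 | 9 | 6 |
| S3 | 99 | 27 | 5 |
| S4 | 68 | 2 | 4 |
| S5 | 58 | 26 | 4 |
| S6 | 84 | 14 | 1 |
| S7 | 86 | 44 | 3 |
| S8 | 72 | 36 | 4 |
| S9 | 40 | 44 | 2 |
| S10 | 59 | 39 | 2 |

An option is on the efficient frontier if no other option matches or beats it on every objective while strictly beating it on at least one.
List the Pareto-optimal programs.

S2, S6, S9

S1: dominated by S2 (ranking 19≤74, stipend 9≥8, duration 6≤6).
S2: not dominated (best ranking).
S3: dominated by S7 (ranking 86≤99, stipend 44≥27, duration 3≤5).
S4: dominated by S5 (ranking 58≤68, stipend 26≥2, duration 4≤4).
S5: dominated by S9 (ranking 40≤58, stipend 44≥26, duration 2≤4).
S6: not dominated (best duration).
S7: dominated by S9 (ranking 40≤86, stipend 44≥44, duration 2≤3).
S8: dominated by S9 (ranking 40≤72, stipend 44≥36, duration 2≤4).
S9: not dominated.
S10: dominated by S9 (ranking 40≤59, stipend 44≥39, duration 2≤2).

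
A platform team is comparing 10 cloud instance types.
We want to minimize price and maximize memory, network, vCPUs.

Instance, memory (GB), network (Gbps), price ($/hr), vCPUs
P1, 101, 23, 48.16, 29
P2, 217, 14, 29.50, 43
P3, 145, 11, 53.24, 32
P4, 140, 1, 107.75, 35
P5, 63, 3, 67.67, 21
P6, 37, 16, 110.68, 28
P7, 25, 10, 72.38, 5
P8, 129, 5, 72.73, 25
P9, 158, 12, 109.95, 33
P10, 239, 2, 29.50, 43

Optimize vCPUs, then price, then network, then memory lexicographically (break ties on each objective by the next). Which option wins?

P2

First maximize vCPUs: best is 43, kept {P2, P10}.
Then minimize price: best is 29.50, kept {P2, P10}.
Then maximize network: best is 14, kept {P2}.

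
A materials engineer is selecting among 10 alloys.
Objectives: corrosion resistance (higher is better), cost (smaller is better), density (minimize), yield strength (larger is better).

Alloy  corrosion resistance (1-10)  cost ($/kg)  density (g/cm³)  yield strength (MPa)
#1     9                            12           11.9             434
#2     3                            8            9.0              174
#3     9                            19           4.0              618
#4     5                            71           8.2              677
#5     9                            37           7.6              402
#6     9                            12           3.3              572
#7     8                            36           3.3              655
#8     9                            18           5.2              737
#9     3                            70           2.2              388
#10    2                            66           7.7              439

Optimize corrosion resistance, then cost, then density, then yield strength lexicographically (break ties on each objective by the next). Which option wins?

#6

First maximize corrosion resistance: best is 9, kept {#1, #3, #5, #6, #8}.
Then minimize cost: best is 12, kept {#1, #6}.
Then minimize density: best is 3.3, kept {#6}.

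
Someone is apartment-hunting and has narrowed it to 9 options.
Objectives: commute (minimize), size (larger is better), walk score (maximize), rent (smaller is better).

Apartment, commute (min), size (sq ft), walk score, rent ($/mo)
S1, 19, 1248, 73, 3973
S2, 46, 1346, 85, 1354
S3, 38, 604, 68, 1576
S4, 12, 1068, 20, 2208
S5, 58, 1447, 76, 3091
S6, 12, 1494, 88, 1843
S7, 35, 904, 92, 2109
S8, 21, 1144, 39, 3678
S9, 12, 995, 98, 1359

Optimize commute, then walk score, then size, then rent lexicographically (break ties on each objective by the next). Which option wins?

S9

First minimize commute: best is 12, kept {S4, S6, S9}.
Then maximize walk score: best is 98, kept {S9}.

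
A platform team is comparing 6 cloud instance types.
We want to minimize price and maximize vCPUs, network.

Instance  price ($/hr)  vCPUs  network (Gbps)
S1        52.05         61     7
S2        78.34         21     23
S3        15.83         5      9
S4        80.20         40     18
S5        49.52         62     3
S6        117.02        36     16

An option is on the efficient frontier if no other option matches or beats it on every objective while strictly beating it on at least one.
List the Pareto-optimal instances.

S1: not dominated.
S2: not dominated (best network).
S3: not dominated (best price).
S4: not dominated.
S5: not dominated (best vCPUs).
S6: dominated by S4 (price 80.20≤117.02, vCPUs 40≥36, network 18≥16).

S1, S2, S3, S4, S5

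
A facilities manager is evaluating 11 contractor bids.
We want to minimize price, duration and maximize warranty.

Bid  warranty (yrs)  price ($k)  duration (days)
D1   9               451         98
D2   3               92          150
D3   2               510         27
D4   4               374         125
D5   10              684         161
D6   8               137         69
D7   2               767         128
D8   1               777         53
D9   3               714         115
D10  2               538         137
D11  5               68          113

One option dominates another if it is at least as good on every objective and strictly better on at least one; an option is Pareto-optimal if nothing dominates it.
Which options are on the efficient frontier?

D1: not dominated.
D2: dominated by D11 (warranty 5≥3, price 68≤92, duration 113≤150).
D3: not dominated (best duration).
D4: dominated by D6 (warranty 8≥4, price 137≤374, duration 69≤125).
D5: not dominated (best warranty).
D6: not dominated.
D7: dominated by D1 (warranty 9≥2, price 451≤767, duration 98≤128).
D8: dominated by D3 (warranty 2≥1, price 510≤777, duration 27≤53).
D9: dominated by D1 (warranty 9≥3, price 451≤714, duration 98≤115).
D10: dominated by D1 (warranty 9≥2, price 451≤538, duration 98≤137).
D11: not dominated (best price).

D1, D3, D5, D6, D11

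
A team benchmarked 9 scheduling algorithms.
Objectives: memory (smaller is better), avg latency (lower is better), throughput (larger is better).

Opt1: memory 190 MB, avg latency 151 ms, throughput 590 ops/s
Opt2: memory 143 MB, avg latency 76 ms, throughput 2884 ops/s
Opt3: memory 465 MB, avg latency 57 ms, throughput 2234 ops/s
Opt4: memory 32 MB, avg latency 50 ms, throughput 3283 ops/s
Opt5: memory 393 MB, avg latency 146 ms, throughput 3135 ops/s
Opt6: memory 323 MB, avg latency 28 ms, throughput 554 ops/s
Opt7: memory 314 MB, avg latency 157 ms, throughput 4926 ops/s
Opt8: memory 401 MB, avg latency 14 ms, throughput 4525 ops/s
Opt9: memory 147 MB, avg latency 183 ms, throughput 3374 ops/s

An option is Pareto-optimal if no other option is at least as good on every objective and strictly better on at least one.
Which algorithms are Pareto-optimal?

Opt1: dominated by Opt2 (memory 143≤190, avg latency 76≤151, throughput 2884≥590).
Opt2: dominated by Opt4 (memory 32≤143, avg latency 50≤76, throughput 3283≥2884).
Opt3: dominated by Opt4 (memory 32≤465, avg latency 50≤57, throughput 3283≥2234).
Opt4: not dominated (best memory).
Opt5: dominated by Opt4 (memory 32≤393, avg latency 50≤146, throughput 3283≥3135).
Opt6: not dominated.
Opt7: not dominated (best throughput).
Opt8: not dominated (best avg latency).
Opt9: not dominated.

Opt4, Opt6, Opt7, Opt8, Opt9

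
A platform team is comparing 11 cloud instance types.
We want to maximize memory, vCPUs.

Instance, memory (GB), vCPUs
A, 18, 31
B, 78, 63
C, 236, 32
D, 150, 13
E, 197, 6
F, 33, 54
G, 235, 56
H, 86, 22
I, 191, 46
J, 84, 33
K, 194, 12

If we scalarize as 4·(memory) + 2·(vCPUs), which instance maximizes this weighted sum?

A: 4·18 + 2·31 = 134
B: 4·78 + 2·63 = 438
C: 4·236 + 2·32 = 1008
D: 4·150 + 2·13 = 626
E: 4·197 + 2·6 = 800
F: 4·33 + 2·54 = 240
G: 4·235 + 2·56 = 1052
H: 4·86 + 2·22 = 388
I: 4·191 + 2·46 = 856
J: 4·84 + 2·33 = 402
K: 4·194 + 2·12 = 800
Highest: G at 1052.

G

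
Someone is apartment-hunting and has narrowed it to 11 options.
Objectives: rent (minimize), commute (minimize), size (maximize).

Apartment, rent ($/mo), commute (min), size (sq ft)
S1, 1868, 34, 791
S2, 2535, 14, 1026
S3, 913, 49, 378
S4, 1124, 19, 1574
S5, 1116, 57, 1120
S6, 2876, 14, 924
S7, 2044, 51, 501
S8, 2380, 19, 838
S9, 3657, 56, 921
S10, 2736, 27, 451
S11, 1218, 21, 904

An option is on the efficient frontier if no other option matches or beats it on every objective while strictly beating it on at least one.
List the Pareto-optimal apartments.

S2, S3, S4, S5

S1: dominated by S4 (rent 1124≤1868, commute 19≤34, size 1574≥791).
S2: not dominated.
S3: not dominated (best rent).
S4: not dominated (best size).
S5: not dominated.
S6: dominated by S2 (rent 2535≤2876, commute 14≤14, size 1026≥924).
S7: dominated by S1 (rent 1868≤2044, commute 34≤51, size 791≥501).
S8: dominated by S4 (rent 1124≤2380, commute 19≤19, size 1574≥838).
S9: dominated by S2 (rent 2535≤3657, commute 14≤56, size 1026≥921).
S10: dominated by S2 (rent 2535≤2736, commute 14≤27, size 1026≥451).
S11: dominated by S4 (rent 1124≤1218, commute 19≤21, size 1574≥904).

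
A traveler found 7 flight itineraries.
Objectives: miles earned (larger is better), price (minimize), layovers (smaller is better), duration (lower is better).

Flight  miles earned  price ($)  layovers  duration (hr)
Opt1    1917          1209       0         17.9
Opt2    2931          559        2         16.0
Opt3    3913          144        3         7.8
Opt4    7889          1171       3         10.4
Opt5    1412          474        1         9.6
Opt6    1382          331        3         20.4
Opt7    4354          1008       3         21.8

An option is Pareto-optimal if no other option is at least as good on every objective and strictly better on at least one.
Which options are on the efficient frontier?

Opt1, Opt2, Opt3, Opt4, Opt5, Opt7

Opt1: not dominated (best layovers).
Opt2: not dominated.
Opt3: not dominated (best price).
Opt4: not dominated (best miles earned).
Opt5: not dominated.
Opt6: dominated by Opt3 (miles earned 3913≥1382, price 144≤331, layovers 3≤3, duration 7.8≤20.4).
Opt7: not dominated.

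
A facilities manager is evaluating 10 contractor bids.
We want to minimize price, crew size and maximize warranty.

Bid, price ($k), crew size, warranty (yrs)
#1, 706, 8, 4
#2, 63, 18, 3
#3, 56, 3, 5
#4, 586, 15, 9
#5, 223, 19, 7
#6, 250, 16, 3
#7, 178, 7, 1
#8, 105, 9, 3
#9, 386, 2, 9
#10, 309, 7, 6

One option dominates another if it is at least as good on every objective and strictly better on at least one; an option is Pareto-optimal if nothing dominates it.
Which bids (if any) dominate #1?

#3: price 56≤706, crew size 3≤8, warranty 5≥4 — dominates #1.
#9: price 386≤706, crew size 2≤8, warranty 9≥4 — dominates #1.
#10: price 309≤706, crew size 7≤8, warranty 6≥4 — dominates #1.
Others (#2, #4, #5, #6, #7, #8) are each worse than #1 on at least one objective.

#3, #9, #10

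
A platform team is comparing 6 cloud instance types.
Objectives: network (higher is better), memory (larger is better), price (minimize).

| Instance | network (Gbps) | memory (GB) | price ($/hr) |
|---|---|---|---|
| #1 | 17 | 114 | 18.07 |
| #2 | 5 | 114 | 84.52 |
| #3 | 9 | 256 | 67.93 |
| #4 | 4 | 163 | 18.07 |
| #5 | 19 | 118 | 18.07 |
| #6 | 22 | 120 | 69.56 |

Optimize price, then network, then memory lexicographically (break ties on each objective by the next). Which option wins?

#5

First minimize price: best is 18.07, kept {#1, #4, #5}.
Then maximize network: best is 19, kept {#5}.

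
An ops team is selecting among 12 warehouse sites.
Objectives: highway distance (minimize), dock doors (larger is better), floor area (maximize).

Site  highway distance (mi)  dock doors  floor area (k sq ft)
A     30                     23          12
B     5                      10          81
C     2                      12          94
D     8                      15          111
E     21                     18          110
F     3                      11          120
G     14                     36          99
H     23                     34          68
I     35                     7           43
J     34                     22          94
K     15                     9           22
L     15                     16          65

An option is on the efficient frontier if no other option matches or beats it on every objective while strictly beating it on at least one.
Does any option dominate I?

Yes

B vs I: highway distance 5≤35, dock doors 10≥7, floor area 81≥43 — B is at least as good on every objective and strictly better on at least one, so B dominates I.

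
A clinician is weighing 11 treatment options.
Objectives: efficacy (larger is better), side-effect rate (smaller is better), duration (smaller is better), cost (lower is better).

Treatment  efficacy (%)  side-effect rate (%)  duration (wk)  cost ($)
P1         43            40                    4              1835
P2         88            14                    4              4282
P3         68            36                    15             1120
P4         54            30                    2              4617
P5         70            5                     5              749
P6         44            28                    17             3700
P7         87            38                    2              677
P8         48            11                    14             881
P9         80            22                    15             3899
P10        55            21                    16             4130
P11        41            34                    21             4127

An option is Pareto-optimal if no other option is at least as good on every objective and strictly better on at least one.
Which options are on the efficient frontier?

P1: dominated by P7 (efficacy 87≥43, side-effect rate 38≤40, duration 2≤4, cost 677≤1835).
P2: not dominated (best efficacy).
P3: dominated by P5 (efficacy 70≥68, side-effect rate 5≤36, duration 5≤15, cost 749≤1120).
P4: not dominated.
P5: not dominated (best side-effect rate).
P6: dominated by P5 (efficacy 70≥44, side-effect rate 5≤28, duration 5≤17, cost 749≤3700).
P7: not dominated (best cost).
P8: dominated by P5 (efficacy 70≥48, side-effect rate 5≤11, duration 5≤14, cost 749≤881).
P9: not dominated.
P10: dominated by P5 (efficacy 70≥55, side-effect rate 5≤21, duration 5≤16, cost 749≤4130).
P11: dominated by P5 (efficacy 70≥41, side-effect rate 5≤34, duration 5≤21, cost 749≤4127).

P2, P4, P5, P7, P9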